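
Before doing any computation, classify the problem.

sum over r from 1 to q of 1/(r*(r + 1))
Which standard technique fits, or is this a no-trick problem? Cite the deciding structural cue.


Technique: telescoping — 1/(r*(r + 1)) is a collapsed telescope: expand it into simple fractions to see the cancellation.


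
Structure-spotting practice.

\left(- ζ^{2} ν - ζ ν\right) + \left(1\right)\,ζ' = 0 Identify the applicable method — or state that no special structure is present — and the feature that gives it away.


Best approach: separation of variables — separating collects all ζ-dependence with the derivative and leaves all ν-dependence opposite: variables separate. A Bernoulli substitution applies to this equation as given; separation takes the same equation in its displayed form.


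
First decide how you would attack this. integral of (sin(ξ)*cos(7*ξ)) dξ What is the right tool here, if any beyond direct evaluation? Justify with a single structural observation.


Technique: a trigonometric identity — the product sin(ξ)*cos(7*ξ) converts to a sum of single-frequency sinusoids via the product-to-sum identity.


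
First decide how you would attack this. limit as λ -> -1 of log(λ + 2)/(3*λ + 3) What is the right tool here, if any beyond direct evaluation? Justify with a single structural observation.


Technique: l'Hôpital's rule (0/0) — the 0/0 form at -1 is the signature situation for l'Hôpital's rule. Known elementary limits would finish this too — the rule just bypasses the case analysis.


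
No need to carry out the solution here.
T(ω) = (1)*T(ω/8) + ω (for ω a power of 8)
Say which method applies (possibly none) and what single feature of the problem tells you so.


Diagnosis: the master substitution — divide-the-index recursion (ω/8 inside the call) straightens out once the index is rewritten as 8^m.


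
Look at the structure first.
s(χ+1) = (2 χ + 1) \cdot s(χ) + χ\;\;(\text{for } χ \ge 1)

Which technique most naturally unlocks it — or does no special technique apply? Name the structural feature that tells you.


Method: a summation factor — the coefficient 2 χ + 1 drifts with the index, so no fixed root exists; normalizing by the cumulative product telescopes it.


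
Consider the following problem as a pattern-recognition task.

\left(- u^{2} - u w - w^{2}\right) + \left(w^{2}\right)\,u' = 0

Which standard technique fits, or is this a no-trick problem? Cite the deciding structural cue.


Method: the homogeneous substitution — scaling w and u together leaves the slope fixed — it depends only on u/w, so substitute the ratio.


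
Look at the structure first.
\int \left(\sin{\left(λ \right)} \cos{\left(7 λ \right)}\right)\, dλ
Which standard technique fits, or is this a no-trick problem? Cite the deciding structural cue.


Best approach: a trigonometric identity — mixed-frequency products such as \sin{\left(λ \right)} \cos{\left(7 λ \right)} are designed for the product-to-sum formula.


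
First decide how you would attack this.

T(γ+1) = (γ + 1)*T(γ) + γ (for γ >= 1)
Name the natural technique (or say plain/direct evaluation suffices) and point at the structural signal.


Verdict: a summation factor — one-term recursion with variable weight γ + 1 is solved by product normalization, not by root-finding.


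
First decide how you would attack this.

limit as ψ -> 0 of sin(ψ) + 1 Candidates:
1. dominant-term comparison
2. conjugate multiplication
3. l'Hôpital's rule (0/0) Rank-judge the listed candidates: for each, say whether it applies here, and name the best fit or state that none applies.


Verdict: no special technique — no denominator vanishes and nothing blows up at 0: direct substitution is the whole computation.
- dominant-term comparison: no dominant power emerges to decide the limit by degree comparison.
- conjugate multiplication — no divergent radical difference is present for a conjugate pair to cancel.
- l'Hôpital's rule (0/0): substituting the point gives a finite value outright — there is no indeterminate clash to repair.


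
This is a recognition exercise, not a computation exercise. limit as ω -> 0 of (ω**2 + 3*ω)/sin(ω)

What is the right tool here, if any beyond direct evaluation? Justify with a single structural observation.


Diagnosis: l'Hôpital's rule (0/0) — plug in 0: top and bottom both hit zero, so differentiate each and retry. The standard small-argument limits would also carry it; the rule is the systematic route.


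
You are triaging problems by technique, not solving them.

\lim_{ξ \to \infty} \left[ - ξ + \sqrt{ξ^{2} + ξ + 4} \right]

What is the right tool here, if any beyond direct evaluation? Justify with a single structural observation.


Verdict: conjugate multiplication — \sqrt{ξ^{2} + ξ + 4} and ξ both blow up, but their difference is tame once the conjugate rationalizes it.


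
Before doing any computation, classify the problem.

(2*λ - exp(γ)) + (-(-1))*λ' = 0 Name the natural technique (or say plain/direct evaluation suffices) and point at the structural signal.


Method: a linear integrating factor — linear in the unknown with genuine forcing: multiply through by the exponential of the integrated coefficient and the left side closes into one derivative.


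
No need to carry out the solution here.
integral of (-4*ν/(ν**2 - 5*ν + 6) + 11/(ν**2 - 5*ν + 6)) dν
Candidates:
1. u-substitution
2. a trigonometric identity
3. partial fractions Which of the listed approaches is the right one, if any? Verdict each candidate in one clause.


Method: partial fractions — the denominator ν**2 - 5*ν + 6 factors, so the quotient decomposes into elementary partial fractions term by term.
- u-substitution — no subexpression of the integrand serves as a whole-integral substitution inner — individual terms may offer their own, but none carries its derivative as a factor of the full integrand; a working change of variable would have to be constructed from outside the expression.
- a trigonometric identity: no sine or cosine appears, so there is nothing for a trigonometric identity to act on.
- partial fractions — a fit — the right tool for this form.


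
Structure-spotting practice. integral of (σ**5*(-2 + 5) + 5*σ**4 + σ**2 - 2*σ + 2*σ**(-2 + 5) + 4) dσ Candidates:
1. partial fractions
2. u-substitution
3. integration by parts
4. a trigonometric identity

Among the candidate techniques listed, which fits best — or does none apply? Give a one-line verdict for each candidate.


Method: no special technique — nothing composite, nothing rational, nothing trigonometric — each constant-multiple power of σ integrates by the power rule alone.
- partial fractions: there is no rational-function structure to decompose.
- u-substitution — any workable substitution here is cosmetic — the integrand is already in directly integrable form.
- integration by parts — splitting off a factor buys nothing — the integrand integrates directly without parts.
- a trigonometric identity — with no trigonometric functions present, identity rewriting has no target.


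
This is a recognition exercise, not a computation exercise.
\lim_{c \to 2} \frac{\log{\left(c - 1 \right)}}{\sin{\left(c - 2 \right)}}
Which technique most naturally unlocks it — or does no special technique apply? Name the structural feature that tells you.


Technique: l'Hôpital's rule (0/0) — plug in 2: top and bottom both hit zero, so differentiate each and retry. The standard small-argument limits would also carry it; the rule is the systematic route.


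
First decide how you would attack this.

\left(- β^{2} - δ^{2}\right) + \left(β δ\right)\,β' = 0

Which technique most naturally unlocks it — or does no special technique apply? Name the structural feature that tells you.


Diagnosis: the homogeneous substitution — the slope's numerator and denominator share total degree; set v = β/δ and the equation drops to separable form. A Bernoulli substitution is a fair alternative on this equation directly; the homogeneous reading takes it as given.


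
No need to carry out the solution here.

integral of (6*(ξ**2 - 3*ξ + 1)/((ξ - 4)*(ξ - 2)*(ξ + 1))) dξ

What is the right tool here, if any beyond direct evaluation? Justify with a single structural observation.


Verdict: partial fractions — a proper rational integrand whose denominator splits into simpler factors — decompose into partial fractions first.


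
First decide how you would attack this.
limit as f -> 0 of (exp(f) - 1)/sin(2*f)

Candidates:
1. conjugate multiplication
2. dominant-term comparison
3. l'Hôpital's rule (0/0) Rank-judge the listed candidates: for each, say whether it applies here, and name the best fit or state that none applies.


Diagnosis: l'Hôpital's rule (0/0) — numerator and denominator both vanish at 0 — a genuine 0/0 form, which is exactly when l'Hôpital applies. Expanding numerator and denominator to first order gives the same value — the rule automates exactly that.
- conjugate multiplication — the conjugate move applies to radical differences, which this is not.
- dominant-term comparison: no ranking of term growth rates resolves the limit here.
- l'Hôpital's rule (0/0) — yes, a natural case for it.


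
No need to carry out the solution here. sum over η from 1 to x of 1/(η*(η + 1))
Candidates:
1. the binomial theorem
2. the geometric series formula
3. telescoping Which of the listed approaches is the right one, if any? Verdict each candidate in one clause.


Verdict: telescoping — after splitting 1/(η*(η + 1)) into partial fractions, the pieces are shifted copies of one function and cancel telescopically.
- the binomial theorem — there is no sum-raised-to-a-power identity hiding in these terms.
- the geometric series formula — no single multiplier carries one term to the next throughout the sum.
- telescoping: applicable, and directly so.


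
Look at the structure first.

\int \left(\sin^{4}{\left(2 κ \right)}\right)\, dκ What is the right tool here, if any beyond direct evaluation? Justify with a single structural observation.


Verdict: a trigonometric identity — \sin^{4}{\left(2 κ \right)} calls for power reduction: rewrite via double angles before any antiderivative is attempted.


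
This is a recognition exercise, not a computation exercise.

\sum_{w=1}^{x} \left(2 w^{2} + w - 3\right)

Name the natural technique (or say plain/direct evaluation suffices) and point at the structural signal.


Verdict: no special technique — constant-multiple powers of w with no cancellation partners and no common ratio — use the standard power-sum formulas.


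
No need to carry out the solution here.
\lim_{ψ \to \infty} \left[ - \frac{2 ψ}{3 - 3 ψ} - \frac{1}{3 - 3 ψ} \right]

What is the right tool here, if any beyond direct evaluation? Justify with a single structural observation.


Method: dominant-term comparison — growth-rate triage: the leading powers of ψ decide the limit, everything else is noise. As a single quotient, the ∞/∞ shape would yield to repeated differentiation as well — the growth comparison gets there in one look.


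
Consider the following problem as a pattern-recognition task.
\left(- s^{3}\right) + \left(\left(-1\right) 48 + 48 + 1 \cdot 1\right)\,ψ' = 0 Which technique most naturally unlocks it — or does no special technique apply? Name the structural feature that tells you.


Method: no special technique — with ψ absent the equation is not coupled at all: direct integration in s.


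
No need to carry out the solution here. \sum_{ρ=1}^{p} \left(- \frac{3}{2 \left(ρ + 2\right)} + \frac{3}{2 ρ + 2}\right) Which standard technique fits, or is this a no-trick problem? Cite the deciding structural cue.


Diagnosis: telescoping — this sum is a zipper: each term contributes \frac{3}{2 ρ + 2} and removes the next index's value, which the following term puts back, closing term by term.


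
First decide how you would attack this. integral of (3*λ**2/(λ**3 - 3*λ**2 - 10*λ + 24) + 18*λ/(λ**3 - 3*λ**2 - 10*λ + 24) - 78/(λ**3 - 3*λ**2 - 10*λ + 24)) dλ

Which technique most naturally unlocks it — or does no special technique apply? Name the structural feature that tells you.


Best approach: partial fractions — the factorization of λ**3 - 3*λ**2 - 10*λ + 24 is the whole battle; after it, each term is a table integral.


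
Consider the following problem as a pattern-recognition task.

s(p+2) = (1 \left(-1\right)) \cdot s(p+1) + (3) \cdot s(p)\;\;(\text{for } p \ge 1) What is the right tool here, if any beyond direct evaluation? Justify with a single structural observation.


Verdict: the characteristic-root method — this is the constant-coefficient homogeneous case — the whole solution in p reduces to a polynomial's roots.


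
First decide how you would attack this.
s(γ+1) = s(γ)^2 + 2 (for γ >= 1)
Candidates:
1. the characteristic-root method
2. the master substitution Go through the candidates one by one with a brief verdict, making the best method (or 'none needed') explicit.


Diagnosis: no special technique — nonlinear feedback in the recursion rules out every root- or factor-based technique.
- the characteristic-root method: nonlinearity rules out exponential-mode superposition from the start.
- the master substitution — with no divided-index recursive call, reindexing by powers of a base buys nothing.


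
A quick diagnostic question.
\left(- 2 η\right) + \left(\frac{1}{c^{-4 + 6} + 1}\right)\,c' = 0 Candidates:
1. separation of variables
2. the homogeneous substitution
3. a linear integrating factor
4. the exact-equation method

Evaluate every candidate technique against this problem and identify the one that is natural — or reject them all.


Method: separation of variables — solved for the derivative, the right side splits multiplicatively into a function of each variable alone — divide and integrate each side.
- separation of variables: yes, a natural case for it.
- the homogeneous substitution: the slope does not depend on the ratio of the variables alone.
- a linear integrating factor: a nonlinear term in the unknown puts this outside the integrating-factor template.
- the exact-equation method: with no real cross-dependence between the variables, the exact-equation machinery is a detour rather than the natural reading.


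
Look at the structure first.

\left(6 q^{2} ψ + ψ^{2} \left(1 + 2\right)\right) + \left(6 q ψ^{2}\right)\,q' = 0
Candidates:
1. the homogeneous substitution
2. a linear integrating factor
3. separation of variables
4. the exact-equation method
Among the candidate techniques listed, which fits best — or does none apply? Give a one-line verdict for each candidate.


Method: the exact-equation method — equality of cross partials is the green light — assemble the potential function term by term.
- the homogeneous substitution: the ratio of the variables does not determine the slope.
- a linear integrating factor — the unknown enters nonlinearly (through a power, a denominator, or a transcendental function), which the linear integrating-factor recipe cannot absorb as-is — any repair would come from a preliminary substitution, not the factor.
- separation of variables — the two dependences are entangled, not a clean product of one-variable pieces.
- the exact-equation method — applies; the problem has the shape this method handles.


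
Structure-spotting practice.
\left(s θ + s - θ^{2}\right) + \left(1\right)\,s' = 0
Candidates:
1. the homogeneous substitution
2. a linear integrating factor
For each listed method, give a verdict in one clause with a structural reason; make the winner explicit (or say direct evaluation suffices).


Best approach: a linear integrating factor — the unknown enters only to the first power against a nonzero forcing term — the integrating-factor template applies directly.
- the homogeneous substitution: the slope does not depend on the ratio of the variables alone.
- a linear integrating factor — yes — fits the structure here.


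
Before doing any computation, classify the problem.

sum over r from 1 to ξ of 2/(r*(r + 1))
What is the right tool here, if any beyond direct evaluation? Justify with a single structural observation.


Method: telescoping — the denominator's roots in 2/(r*(r + 1)) sit an integer apart: decomposition produces a self-cancelling chain.


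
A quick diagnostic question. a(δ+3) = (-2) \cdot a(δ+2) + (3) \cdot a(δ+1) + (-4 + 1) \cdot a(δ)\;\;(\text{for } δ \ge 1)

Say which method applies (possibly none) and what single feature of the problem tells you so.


Diagnosis: the characteristic-root method — fixed numeric weights on consecutive terms and no forcing term added: the root method in its home territory.


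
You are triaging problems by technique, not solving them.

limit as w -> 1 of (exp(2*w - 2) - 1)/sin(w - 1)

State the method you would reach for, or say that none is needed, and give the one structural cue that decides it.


Technique: l'Hôpital's rule (0/0) — substituting 1 gives 0 over 0; differentiate top and bottom once and re-evaluate. A first-order expansion at the point is an equally standard path; the rule packages it.


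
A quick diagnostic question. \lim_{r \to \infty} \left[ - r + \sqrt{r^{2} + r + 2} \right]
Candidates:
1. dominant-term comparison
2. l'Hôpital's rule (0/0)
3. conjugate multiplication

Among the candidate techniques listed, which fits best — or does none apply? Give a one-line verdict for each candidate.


Technique: conjugate multiplication — both pieces blow up but their difference is finite; the conjugate trick rationalizes \sqrt{r^{2} + r + 2} - r.
- dominant-term comparison — leading-power comparison does not apply to this form.
- l'Hôpital's rule (0/0) — the expression is a difference driving to ∞ − ∞, not a 0/0 quotient — there is no ratio for the rule to differentiate.
- conjugate multiplication — applicable, and directly so.


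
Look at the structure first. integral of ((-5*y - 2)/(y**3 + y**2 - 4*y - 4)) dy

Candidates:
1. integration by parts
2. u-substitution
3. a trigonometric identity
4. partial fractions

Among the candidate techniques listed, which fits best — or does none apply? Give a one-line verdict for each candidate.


Technique: partial fractions — rational integrand, reducible denominator y**3 + y**2 - 4*y - 4: decompose first, integrate second.
- integration by parts — the integrand does not split as a nonconstant polynomial times an exp, sine, cosine of a linear argument, or logarithm — no polynomial-kernel parts product to differentiate one side of.
- u-substitution — no subexpression of the integrand pairs with its own derivative as a factor — individual terms may offer their own substitutions, but any change of variable covering the whole integral would have to be constructed from outside the expression.
- a trigonometric identity — no sine or cosine appears, so there is nothing for a trigonometric identity to act on.
- partial fractions — applicable, and directly so.


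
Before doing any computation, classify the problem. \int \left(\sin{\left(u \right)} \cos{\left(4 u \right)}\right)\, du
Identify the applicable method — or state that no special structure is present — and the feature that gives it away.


Technique: a trigonometric identity — the identity turns \sin{\left(u \right)} \cos{\left(4 u \right)} into two lone cosines/sines, each trivially integrable.


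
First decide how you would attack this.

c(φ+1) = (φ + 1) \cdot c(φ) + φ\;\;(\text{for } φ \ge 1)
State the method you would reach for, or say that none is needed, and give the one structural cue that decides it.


Method: a summation factor — first-order, linear, moving coefficient φ + 1: the discrete analogue of an integrating factor handles it.


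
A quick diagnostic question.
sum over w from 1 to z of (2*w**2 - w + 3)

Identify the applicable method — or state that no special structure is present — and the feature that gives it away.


Best approach: no special technique — no cancellation, no constant ratio, no binomial weights — just polynomial terms summed directly.


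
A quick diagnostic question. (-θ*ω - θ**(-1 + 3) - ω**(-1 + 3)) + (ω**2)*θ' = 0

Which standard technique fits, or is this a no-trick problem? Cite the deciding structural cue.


Method: the homogeneous substitution — the slope's numerator and denominator share total degree; set v = θ/ω and the equation drops to separable form.


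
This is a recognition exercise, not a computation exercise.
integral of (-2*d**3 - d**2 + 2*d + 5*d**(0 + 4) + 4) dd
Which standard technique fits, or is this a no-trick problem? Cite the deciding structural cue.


Best approach: no special technique — the integrand is a sum of constant multiples of powers of d — integrate term by term.


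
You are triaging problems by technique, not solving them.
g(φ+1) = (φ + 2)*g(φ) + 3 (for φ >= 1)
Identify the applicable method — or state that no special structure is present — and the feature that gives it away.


Verdict: a summation factor — rescale the sequence by the product of the weights φ + 2 so far — the recurrence collapses to a plain running sum.


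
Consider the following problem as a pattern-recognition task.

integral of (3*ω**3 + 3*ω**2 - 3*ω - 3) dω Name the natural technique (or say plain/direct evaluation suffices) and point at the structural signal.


Best approach: no special technique — scan for structure and find none: constant multiples of powers of ω, integrate directly.


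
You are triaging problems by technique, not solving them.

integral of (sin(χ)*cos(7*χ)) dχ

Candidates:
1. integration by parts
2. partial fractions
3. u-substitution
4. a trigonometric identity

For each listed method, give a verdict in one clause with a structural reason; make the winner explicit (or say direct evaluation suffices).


Verdict: a trigonometric identity — sin(χ)*cos(7*χ) is a beat pattern — rewrite the product as a sum of single-frequency waves before integrating.
- integration by parts — not the fit here: there is no polynomial factor to ladder down — parts can still close the trigonometric product by recursion, though the identity rewrite is the direct route.
- partial fractions — the expression is not a ratio of polynomials that decomposes further.
- u-substitution — no subexpression of the integrand pairs with its own derivative as a factor — individual terms may offer their own substitutions, but any change of variable covering the whole integral would have to be constructed from outside the expression.
- a trigonometric identity — applies; the problem has the shape this method handles.


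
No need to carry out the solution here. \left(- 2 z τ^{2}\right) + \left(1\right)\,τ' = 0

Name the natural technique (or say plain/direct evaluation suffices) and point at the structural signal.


Best approach: separation of variables — solved for the derivative, the right side splits multiplicatively into a function of each variable alone — divide and integrate each side.


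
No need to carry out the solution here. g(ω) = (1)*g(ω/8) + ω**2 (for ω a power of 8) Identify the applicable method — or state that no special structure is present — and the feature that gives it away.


Method: the master substitution — index division is the fingerprint: ω/8 in the recursive call means substitute ω = 8^m.


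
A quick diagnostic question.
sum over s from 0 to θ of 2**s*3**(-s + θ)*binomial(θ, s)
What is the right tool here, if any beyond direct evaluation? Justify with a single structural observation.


Technique: the binomial theorem — binomial(θ, s) weighting matched powers of 2 and 3 is the expanded form of (2 + 3)^θ — fold it back up.


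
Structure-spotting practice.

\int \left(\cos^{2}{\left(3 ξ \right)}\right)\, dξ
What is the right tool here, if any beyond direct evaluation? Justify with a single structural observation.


Verdict: a trigonometric identity — \cos^{2}{\left(3 ξ \right)} is an even power — the power-reduction identity rewrites it into first-degree cosines.


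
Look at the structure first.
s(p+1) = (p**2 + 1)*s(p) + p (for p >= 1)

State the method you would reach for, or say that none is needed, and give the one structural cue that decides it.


Method: a summation factor — one-term recursion with variable weight p**2 + 1 is solved by product normalization, not by root-finding.


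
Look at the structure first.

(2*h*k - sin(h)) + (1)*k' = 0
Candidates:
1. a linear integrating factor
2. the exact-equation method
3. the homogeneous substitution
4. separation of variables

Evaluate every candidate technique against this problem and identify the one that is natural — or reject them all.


Best approach: a linear integrating factor — the unknown enters only to the first power against a nonzero forcing term — the integrating-factor template applies directly.
- a linear integrating factor: applicable, and directly so.
- the exact-equation method — exactness fails on the nose — the mixed partials do not match.
- the homogeneous substitution — rescaling both variables together changes the slope, so no ratio substitution collapses it.
- separation of variables: no algebra isolates the independent variable on one side and the unknown on the other.


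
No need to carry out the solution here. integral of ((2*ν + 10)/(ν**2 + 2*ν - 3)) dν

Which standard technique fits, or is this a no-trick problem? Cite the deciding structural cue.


Diagnosis: partial fractions — rational integrand, reducible denominator ν**2 + 2*ν - 3: decompose first, integrate second.


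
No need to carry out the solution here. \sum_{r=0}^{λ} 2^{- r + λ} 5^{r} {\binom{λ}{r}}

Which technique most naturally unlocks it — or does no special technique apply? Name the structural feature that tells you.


Best approach: the binomial theorem — the summand is term r of a binomial expansion in 5 and 2; the whole sum is a single power.


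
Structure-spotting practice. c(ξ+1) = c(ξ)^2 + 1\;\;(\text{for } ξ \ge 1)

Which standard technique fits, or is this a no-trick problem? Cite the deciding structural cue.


Best approach: no special technique — once the recursion is nonlinear, characteristic roots, master substitutions, and summation factors are all off the table.


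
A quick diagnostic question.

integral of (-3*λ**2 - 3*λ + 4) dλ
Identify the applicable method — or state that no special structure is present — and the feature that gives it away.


Method: no special technique — the integrand is a sum of constant multiples of powers of λ — integrate term by term.


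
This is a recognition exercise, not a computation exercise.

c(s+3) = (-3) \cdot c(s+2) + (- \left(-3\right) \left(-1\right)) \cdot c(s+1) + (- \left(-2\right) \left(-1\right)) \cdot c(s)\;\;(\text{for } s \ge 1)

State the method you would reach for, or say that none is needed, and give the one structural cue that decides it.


Diagnosis: the characteristic-root method — the recurrence is linear and homogeneous with constant coefficients, so the ansatz r^s turns it into a polynomial equation for r.


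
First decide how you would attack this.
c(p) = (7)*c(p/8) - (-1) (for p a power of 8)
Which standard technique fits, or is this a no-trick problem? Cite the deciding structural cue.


Method: the master substitution — the argument p/8 divides the index by 8; the standard p = 8^m substitution converts it to a constant-shift recurrence.


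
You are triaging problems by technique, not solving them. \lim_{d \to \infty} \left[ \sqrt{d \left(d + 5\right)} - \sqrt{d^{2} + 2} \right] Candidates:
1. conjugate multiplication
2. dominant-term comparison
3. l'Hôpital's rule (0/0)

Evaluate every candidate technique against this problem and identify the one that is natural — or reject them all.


Diagnosis: conjugate multiplication — infinity minus infinity with a radical in play — multiply by the conjugate so the divergences of \sqrt{d \left(d + 5\right)} and \sqrt{d^{2} + 2} annihilate.
- conjugate multiplication: a fit — the right tool for this form.
- dominant-term comparison: this limit is not decided by comparing polynomial growth at infinity.
- l'Hôpital's rule (0/0) — the expression is a difference driving to ∞ − ∞, not a 0/0 quotient — there is no ratio for the rule to differentiate.


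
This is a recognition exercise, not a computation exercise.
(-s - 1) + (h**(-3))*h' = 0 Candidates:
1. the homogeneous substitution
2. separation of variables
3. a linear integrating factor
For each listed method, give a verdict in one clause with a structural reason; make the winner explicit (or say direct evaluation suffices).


Best approach: separation of variables — separating collects all h-dependence with the derivative and leaves all s-dependence opposite: variables separate.
- the homogeneous substitution: the slope is not a function of the ratio of the variables alone.
- separation of variables: a fit — the right tool for this form.
- a linear integrating factor — a nonlinear term in the unknown puts this outside the integrating-factor template.


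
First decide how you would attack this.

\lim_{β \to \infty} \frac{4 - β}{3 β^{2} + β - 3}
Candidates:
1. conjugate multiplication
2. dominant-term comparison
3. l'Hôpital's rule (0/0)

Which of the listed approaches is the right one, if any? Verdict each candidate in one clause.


Technique: dominant-term comparison — divide through by the highest power of β; every lower-order term dies and the dominant terms decide the limit.
- conjugate multiplication — no divergent radical difference is present for a conjugate pair to cancel.
- dominant-term comparison: yes, a natural case for it.
- l'Hôpital's rule (0/0): viewed as a single quotient this runs to ∞/∞, not the 0/0 clash this candidate addresses; an at-infinity variant of the rule would resolve it, but comparing leading growth reads the answer without differentiating.


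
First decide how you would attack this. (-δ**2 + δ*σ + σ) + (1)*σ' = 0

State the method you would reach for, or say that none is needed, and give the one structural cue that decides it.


Verdict: a linear integrating factor — linear in the unknown with genuine forcing: multiply through by the exponential of the integrated coefficient and the left side closes into one derivative.


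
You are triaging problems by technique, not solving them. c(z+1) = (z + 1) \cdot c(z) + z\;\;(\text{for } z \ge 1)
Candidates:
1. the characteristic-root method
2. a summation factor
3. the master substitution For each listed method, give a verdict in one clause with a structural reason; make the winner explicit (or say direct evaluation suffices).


Method: a summation factor — with the index-dependent coefficient z + 1, dividing by the cumulative product turns the left side into a pure difference.
- the characteristic-root method — the coefficients vary with the index, breaking the constant-coefficient structure the method needs.
- a summation factor: a fit — the right tool for this form.
- the master substitution — no fixed divisor shrinks the index between calls.


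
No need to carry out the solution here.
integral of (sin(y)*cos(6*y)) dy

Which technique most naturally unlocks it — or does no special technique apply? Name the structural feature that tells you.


Method: a trigonometric identity — the identity turns sin(y)*cos(6*y) into two lone cosines/sines, each trivially integrable.


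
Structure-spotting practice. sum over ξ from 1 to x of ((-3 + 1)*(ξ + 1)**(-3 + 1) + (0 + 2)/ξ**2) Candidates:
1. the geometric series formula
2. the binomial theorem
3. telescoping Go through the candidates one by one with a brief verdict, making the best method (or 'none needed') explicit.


Technique: telescoping — a difference of consecutive values of one function ((0 + 2)/ξ**2 at one index and the next) — telescoping by construction.
- the geometric series formula — no single multiplier carries one term to the next throughout the sum.
- the binomial theorem: there is no pair of bases whose matched powers would reassemble into a single binomial power.
- telescoping — a fit — the right tool for this form.


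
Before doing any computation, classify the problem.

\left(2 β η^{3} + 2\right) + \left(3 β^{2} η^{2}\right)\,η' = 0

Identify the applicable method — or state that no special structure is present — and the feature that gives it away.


Best approach: the exact-equation method — d/dη of 2 β η^{3} + 2 equals d/dβ of 3 β^{2} η^{2}: the form is a total differential of one potential — integrate it exactly.


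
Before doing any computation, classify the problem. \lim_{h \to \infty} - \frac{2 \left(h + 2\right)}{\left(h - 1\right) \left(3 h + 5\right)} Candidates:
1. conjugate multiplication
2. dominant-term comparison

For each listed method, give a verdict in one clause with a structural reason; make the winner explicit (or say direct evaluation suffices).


Method: dominant-term comparison — growth-rate triage: the leading powers of h decide the limit, everything else is noise.
- conjugate multiplication: no divergent radical difference is present for a conjugate pair to cancel.
- dominant-term comparison: yes, a natural case for it.


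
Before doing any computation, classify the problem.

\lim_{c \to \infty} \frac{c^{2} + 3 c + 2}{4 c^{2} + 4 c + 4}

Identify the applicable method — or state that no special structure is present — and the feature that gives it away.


Diagnosis: dominant-term comparison — divide by the highest power of c present: lower-order terms vanish and the dominant ratio remains. l'Hôpital's at-infinity variant applies to the expression viewed as a single quotient; the leading-term comparison is the direct route.


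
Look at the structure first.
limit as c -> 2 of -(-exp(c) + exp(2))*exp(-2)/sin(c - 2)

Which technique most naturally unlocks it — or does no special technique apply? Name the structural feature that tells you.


Diagnosis: l'Hôpital's rule (0/0) — numerator and denominator both vanish at 2 — a genuine 0/0 form, which is exactly when l'Hôpital applies. A local series expansion at the point resolves it as well; the rule is the packaged version of that step.


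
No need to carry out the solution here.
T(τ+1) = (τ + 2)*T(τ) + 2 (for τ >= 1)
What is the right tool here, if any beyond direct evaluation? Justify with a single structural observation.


Method: a summation factor — normalize by the running product of τ + 2: the left side becomes a difference, and differences sum.


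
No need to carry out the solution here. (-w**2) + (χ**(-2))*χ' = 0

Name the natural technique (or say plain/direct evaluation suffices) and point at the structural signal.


Diagnosis: separation of variables — one side of the product carries the independent variable, the other the unknown — the textbook separation shape. An exactness check succeeds on this form as well — separation and the potential function arrive at the same answer, separation more directly.


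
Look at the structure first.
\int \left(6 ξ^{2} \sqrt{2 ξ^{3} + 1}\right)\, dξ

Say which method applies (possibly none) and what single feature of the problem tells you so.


Best approach: u-substitution — the only nontrivial dependence routes through 2 ξ^{3} + 1, whose derivative supplies the leftover factor up to a constant multiple — u = 2 ξ^{3} + 1 flattens it.


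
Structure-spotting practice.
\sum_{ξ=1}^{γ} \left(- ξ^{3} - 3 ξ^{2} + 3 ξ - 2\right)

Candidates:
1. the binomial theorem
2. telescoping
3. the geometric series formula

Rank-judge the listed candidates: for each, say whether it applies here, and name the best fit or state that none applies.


Method: no special technique — Faulhaber territory: sum each constant-multiple power of ξ with its closed-form formula, no trick required.
- the binomial theorem: the summand does not match any term pattern of an expanded binomial power.
- telescoping: computed from the summand as displayed, the partial sums build up without the pairwise collapse telescoping exploits.
- the geometric series formula: dividing successive terms gives an index-dependent quantity, not a constant.


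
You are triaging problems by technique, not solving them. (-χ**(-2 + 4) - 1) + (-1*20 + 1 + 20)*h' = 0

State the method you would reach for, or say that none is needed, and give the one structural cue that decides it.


Verdict: no special technique — the slope is a function of χ alone, so integrate both sides directly.


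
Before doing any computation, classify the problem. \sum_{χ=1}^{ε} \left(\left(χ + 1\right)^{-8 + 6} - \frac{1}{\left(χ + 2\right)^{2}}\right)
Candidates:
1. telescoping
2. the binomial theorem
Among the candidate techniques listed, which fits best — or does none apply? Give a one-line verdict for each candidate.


Technique: telescoping — spot the paired structure — each term adds \left(χ + 1\right)^{-8 + 6} and subtracts its successor value, which the next term restores: the definition of a telescoping chain.
- telescoping: yes — fits the structure here.
- the binomial theorem — there is no sum-raised-to-a-power identity hiding in these terms.


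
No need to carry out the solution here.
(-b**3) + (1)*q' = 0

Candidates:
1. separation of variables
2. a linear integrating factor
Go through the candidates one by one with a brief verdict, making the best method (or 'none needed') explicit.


Method: no special technique — solved for the derivative, q never appears on the right — this is a direct integration in b, not a differential-equations problem at heart.
- separation of variables: any separation here is vacuous (nothing depends on the unknown); direct integration is the honest label.
- a linear integrating factor: the linear template holds only trivially here (the unknown is absent, so the coefficient is zero) — the method is not the natural label.


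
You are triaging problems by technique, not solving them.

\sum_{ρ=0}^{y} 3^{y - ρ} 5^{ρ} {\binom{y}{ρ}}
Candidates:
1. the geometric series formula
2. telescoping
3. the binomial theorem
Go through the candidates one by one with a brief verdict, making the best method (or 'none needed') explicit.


Diagnosis: the binomial theorem — binomial coefficients against complementary powers of 5 and 3: recognize the binomial expansion and resum.
- the geometric series formula — consecutive terms are not related by a fixed multiplier.
- telescoping: as presented, consecutive terms share no shifted copy to cancel against — no rewrite is on display to change that.
- the binomial theorem — applicable, and directly so.


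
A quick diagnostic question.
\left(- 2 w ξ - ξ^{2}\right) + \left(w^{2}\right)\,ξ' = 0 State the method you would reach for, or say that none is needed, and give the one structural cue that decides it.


Verdict: the homogeneous substitution — the slope's numerator and denominator have matching total degree, so it depends only on ξ/w and the ratio substitution collapses it. Rearranged, this also fits the Bernoulli template directly; the homogeneous substitution reads the structure without the rearrangement.


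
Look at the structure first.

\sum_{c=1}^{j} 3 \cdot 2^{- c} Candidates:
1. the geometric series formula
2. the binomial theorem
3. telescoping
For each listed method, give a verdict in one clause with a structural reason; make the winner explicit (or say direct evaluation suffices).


Diagnosis: the geometric series formula — consecutive terms stand in a fixed index-free ratio — the geometric sum formula closes it.
- the geometric series formula — applicable, and directly so.
- the binomial theorem — the terms do not reassemble into a binomial power.
- telescoping: neither a shifted-difference shape nor integer-spaced poles are present.
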